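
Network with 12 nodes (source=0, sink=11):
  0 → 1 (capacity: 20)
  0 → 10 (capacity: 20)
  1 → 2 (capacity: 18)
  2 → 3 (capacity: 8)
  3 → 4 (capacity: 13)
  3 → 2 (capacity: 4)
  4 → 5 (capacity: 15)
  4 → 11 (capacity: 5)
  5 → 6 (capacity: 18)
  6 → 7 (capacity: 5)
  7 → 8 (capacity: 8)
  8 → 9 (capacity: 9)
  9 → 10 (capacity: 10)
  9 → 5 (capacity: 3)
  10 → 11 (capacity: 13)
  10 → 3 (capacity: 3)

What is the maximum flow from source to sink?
Maximum flow = 18

Max flow: 18

Flow assignment:
  0 → 1: 5/20
  0 → 10: 13/20
  1 → 2: 5/18
  2 → 3: 5/8
  3 → 4: 5/13
  4 → 11: 5/5
  10 → 11: 13/13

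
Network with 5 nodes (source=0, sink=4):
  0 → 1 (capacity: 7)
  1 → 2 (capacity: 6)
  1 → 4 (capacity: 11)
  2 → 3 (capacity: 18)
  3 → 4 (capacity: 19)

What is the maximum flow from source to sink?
Maximum flow = 7

Max flow: 7

Flow assignment:
  0 → 1: 7/7
  1 → 4: 7/11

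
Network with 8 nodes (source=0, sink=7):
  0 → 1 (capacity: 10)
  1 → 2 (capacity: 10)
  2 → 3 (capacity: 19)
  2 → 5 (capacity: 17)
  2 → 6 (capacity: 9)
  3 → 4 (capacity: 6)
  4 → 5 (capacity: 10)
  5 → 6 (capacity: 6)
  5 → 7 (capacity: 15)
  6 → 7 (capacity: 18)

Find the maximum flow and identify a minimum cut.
Max flow = 10, Min cut edges: (1,2)

Maximum flow: 10
Minimum cut: (1,2)
Partition: S = [0, 1], T = [2, 3, 4, 5, 6, 7]

Max-flow min-cut theorem verified: both equal 10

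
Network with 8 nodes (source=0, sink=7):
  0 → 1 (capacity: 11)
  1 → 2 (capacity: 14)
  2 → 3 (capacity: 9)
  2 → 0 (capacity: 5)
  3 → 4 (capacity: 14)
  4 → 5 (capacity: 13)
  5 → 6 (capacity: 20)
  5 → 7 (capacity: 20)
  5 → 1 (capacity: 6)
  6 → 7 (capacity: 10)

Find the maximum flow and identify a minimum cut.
Max flow = 9, Min cut edges: (2,3)

Maximum flow: 9
Minimum cut: (2,3)
Partition: S = [0, 1, 2], T = [3, 4, 5, 6, 7]

Max-flow min-cut theorem verified: both equal 9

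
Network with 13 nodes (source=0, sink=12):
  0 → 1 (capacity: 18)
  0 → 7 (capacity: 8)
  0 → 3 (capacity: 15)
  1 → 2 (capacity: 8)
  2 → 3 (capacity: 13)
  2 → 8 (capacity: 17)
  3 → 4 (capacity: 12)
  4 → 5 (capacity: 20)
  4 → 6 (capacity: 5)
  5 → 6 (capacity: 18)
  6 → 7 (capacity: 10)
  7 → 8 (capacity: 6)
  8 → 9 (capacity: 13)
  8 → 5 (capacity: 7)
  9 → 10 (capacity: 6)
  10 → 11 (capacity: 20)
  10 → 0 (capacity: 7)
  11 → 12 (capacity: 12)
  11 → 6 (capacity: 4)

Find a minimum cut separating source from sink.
Min cut value = 6, edges: (9,10)

Min cut value: 6
Partition: S = [0, 1, 2, 3, 4, 5, 6, 7, 8, 9], T = [10, 11, 12]
Cut edges: (9,10)

By max-flow min-cut theorem, max flow = min cut = 6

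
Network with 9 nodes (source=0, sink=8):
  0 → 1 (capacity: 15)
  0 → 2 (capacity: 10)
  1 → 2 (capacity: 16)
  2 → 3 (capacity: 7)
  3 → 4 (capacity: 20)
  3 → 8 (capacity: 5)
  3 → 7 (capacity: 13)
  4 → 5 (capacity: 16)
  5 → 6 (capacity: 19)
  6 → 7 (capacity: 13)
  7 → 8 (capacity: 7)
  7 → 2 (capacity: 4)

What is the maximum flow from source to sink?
Maximum flow = 7

Max flow: 7

Flow assignment:
  0 → 2: 7/10
  2 → 3: 7/7
  3 → 8: 5/5
  3 → 7: 2/13
  7 → 8: 2/7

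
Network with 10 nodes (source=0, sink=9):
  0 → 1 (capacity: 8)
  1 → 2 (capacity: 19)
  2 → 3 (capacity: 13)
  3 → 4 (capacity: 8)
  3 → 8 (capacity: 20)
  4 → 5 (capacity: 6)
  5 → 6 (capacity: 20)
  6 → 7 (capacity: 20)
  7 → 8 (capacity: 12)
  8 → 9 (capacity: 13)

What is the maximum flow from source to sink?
Maximum flow = 8

Max flow: 8

Flow assignment:
  0 → 1: 8/8
  1 → 2: 8/19
  2 → 3: 8/13
  3 → 8: 8/20
  8 → 9: 8/13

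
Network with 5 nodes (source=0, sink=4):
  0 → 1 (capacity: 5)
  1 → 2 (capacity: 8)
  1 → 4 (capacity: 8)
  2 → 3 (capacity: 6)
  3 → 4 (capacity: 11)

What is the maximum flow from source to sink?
Maximum flow = 5

Max flow: 5

Flow assignment:
  0 → 1: 5/5
  1 → 4: 5/8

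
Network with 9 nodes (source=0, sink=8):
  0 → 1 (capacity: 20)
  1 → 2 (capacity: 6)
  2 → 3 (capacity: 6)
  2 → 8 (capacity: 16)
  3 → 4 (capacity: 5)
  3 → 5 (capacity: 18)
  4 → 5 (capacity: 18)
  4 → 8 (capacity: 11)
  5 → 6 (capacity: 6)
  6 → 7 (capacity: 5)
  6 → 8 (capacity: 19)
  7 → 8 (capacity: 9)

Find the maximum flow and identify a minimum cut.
Max flow = 6, Min cut edges: (1,2)

Maximum flow: 6
Minimum cut: (1,2)
Partition: S = [0, 1], T = [2, 3, 4, 5, 6, 7, 8]

Max-flow min-cut theorem verified: both equal 6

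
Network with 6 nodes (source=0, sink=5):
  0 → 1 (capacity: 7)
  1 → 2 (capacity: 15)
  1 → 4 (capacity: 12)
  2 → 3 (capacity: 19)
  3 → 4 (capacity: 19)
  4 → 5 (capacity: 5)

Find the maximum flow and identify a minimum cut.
Max flow = 5, Min cut edges: (4,5)

Maximum flow: 5
Minimum cut: (4,5)
Partition: S = [0, 1, 2, 3, 4], T = [5]

Max-flow min-cut theorem verified: both equal 5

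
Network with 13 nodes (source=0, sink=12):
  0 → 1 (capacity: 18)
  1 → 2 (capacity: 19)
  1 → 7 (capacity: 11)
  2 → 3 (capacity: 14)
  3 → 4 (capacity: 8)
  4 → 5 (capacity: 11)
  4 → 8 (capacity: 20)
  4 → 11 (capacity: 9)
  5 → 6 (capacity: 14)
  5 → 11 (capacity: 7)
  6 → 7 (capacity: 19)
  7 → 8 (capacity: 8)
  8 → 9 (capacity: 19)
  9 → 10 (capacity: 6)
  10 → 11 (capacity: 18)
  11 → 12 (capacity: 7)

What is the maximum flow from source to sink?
Maximum flow = 7

Max flow: 7

Flow assignment:
  0 → 1: 7/18
  1 → 2: 1/19
  1 → 7: 6/11
  2 → 3: 1/14
  3 → 4: 1/8
  4 → 11: 1/9
  7 → 8: 6/8
  8 → 9: 6/19
  9 → 10: 6/6
  10 → 11: 6/18
  11 → 12: 7/7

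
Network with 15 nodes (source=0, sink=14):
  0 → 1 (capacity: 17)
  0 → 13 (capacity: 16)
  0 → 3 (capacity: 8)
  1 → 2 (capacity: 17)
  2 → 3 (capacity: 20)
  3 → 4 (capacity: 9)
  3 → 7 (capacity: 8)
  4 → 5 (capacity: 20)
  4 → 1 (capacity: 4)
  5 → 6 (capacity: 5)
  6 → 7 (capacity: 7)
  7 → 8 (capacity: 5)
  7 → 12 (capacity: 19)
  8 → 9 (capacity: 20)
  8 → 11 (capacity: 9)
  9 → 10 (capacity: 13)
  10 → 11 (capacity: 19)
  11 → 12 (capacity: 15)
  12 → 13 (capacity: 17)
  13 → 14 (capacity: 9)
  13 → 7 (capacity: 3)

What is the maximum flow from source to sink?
Maximum flow = 9

Max flow: 9

Flow assignment:
  0 → 1: 5/17
  0 → 3: 4/8
  1 → 2: 9/17
  2 → 3: 9/20
  3 → 4: 9/9
  3 → 7: 4/8
  4 → 5: 5/20
  4 → 1: 4/4
  5 → 6: 5/5
  6 → 7: 5/7
  7 → 12: 9/19
  12 → 13: 9/17
  13 → 14: 9/9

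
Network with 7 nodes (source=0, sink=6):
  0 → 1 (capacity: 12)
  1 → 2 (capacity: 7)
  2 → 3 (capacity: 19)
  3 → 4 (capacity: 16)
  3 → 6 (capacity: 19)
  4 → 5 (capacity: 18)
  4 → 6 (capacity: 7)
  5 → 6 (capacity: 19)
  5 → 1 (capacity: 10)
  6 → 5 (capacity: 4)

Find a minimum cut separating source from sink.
Min cut value = 7, edges: (1,2)

Min cut value: 7
Partition: S = [0, 1], T = [2, 3, 4, 5, 6]
Cut edges: (1,2)

By max-flow min-cut theorem, max flow = min cut = 7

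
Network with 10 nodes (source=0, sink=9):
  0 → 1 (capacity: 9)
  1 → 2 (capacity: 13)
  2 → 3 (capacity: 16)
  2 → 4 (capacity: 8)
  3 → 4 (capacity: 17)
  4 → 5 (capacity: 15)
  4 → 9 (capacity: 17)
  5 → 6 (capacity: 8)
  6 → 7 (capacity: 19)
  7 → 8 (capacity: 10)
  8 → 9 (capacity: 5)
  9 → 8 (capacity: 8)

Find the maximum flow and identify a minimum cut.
Max flow = 9, Min cut edges: (0,1)

Maximum flow: 9
Minimum cut: (0,1)
Partition: S = [0], T = [1, 2, 3, 4, 5, 6, 7, 8, 9]

Max-flow min-cut theorem verified: both equal 9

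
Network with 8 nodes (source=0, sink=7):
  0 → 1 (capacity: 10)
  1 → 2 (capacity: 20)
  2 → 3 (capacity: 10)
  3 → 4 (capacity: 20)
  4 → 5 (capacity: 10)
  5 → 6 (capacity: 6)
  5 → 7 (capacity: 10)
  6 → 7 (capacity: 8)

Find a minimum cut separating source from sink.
Min cut value = 10, edges: (4,5)

Min cut value: 10
Partition: S = [0, 1, 2, 3, 4], T = [5, 6, 7]
Cut edges: (4,5)

By max-flow min-cut theorem, max flow = min cut = 10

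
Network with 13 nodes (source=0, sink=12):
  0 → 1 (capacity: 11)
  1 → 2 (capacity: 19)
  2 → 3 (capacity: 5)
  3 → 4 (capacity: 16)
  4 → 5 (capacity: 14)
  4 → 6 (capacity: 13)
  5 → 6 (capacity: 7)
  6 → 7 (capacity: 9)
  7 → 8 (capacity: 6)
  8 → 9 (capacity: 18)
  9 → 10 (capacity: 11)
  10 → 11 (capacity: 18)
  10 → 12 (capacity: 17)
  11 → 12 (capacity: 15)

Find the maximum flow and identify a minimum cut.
Max flow = 5, Min cut edges: (2,3)

Maximum flow: 5
Minimum cut: (2,3)
Partition: S = [0, 1, 2], T = [3, 4, 5, 6, 7, 8, 9, 10, 11, 12]

Max-flow min-cut theorem verified: both equal 5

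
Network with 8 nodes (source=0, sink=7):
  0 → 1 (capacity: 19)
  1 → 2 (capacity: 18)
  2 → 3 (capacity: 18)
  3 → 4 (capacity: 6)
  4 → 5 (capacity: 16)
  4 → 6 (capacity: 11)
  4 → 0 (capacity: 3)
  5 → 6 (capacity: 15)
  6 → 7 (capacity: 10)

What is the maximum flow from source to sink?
Maximum flow = 6

Max flow: 6

Flow assignment:
  0 → 1: 6/19
  1 → 2: 6/18
  2 → 3: 6/18
  3 → 4: 6/6
  4 → 6: 6/11
  6 → 7: 6/10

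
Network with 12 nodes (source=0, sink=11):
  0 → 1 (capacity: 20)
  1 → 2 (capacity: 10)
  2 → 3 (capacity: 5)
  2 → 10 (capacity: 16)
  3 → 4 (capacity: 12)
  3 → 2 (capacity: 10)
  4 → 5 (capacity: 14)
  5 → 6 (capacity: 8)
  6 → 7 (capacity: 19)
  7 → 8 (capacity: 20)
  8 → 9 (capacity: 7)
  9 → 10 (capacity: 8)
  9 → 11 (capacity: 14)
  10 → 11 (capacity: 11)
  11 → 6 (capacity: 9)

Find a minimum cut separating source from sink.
Min cut value = 10, edges: (1,2)

Min cut value: 10
Partition: S = [0, 1], T = [2, 3, 4, 5, 6, 7, 8, 9, 10, 11]
Cut edges: (1,2)

By max-flow min-cut theorem, max flow = min cut = 10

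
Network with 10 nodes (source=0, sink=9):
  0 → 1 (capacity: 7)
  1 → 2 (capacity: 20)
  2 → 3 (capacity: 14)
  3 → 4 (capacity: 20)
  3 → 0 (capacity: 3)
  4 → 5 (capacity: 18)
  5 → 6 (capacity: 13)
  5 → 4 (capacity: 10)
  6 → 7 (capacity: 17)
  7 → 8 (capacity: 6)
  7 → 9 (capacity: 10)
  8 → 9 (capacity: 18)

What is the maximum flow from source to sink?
Maximum flow = 7

Max flow: 7

Flow assignment:
  0 → 1: 7/7
  1 → 2: 7/20
  2 → 3: 7/14
  3 → 4: 7/20
  4 → 5: 7/18
  5 → 6: 7/13
  6 → 7: 7/17
  7 → 9: 7/10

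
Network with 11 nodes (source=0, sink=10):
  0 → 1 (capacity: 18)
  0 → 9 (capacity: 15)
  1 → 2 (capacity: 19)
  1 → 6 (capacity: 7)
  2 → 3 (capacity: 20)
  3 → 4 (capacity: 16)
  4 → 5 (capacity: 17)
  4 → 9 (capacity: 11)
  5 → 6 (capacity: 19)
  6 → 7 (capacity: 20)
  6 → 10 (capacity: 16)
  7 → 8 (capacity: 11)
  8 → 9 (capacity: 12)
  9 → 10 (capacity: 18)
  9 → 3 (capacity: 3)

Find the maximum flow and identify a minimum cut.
Max flow = 33, Min cut edges: (0,1), (0,9)

Maximum flow: 33
Minimum cut: (0,1), (0,9)
Partition: S = [0], T = [1, 2, 3, 4, 5, 6, 7, 8, 9, 10]

Max-flow min-cut theorem verified: both equal 33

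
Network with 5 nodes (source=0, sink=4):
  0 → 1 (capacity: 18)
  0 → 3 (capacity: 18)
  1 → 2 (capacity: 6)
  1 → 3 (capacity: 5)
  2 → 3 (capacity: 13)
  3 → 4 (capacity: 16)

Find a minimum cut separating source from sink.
Min cut value = 16, edges: (3,4)

Min cut value: 16
Partition: S = [0, 1, 2, 3], T = [4]
Cut edges: (3,4)

By max-flow min-cut theorem, max flow = min cut = 16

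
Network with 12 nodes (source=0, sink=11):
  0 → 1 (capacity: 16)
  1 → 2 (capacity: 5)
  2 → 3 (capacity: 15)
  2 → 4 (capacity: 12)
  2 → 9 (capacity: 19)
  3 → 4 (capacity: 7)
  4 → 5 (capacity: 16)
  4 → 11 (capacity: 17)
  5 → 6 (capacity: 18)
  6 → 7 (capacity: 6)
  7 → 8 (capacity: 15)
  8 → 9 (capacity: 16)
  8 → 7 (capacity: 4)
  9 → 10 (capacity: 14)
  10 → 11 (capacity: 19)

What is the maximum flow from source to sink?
Maximum flow = 5

Max flow: 5

Flow assignment:
  0 → 1: 5/16
  1 → 2: 5/5
  2 → 4: 5/12
  4 → 11: 5/17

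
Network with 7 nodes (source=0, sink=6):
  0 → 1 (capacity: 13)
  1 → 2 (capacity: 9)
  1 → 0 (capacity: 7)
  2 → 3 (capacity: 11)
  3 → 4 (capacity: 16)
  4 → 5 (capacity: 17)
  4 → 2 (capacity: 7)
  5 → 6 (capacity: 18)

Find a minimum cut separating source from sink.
Min cut value = 9, edges: (1,2)

Min cut value: 9
Partition: S = [0, 1], T = [2, 3, 4, 5, 6]
Cut edges: (1,2)

By max-flow min-cut theorem, max flow = min cut = 9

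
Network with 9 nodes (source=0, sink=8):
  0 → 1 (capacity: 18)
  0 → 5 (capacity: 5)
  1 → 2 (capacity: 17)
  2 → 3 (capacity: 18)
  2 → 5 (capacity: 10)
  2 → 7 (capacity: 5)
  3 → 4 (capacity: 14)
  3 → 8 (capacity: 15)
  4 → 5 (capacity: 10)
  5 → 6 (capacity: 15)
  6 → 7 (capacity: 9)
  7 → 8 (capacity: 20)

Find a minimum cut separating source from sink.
Min cut value = 22, edges: (0,5), (1,2)

Min cut value: 22
Partition: S = [0, 1], T = [2, 3, 4, 5, 6, 7, 8]
Cut edges: (0,5), (1,2)

By max-flow min-cut theorem, max flow = min cut = 22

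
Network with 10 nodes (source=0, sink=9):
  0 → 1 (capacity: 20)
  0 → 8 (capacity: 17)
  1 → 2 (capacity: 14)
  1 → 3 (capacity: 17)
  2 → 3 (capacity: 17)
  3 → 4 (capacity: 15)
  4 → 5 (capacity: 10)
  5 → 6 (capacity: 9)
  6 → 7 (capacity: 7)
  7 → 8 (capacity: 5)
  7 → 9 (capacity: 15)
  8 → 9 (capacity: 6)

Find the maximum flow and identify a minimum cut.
Max flow = 13, Min cut edges: (6,7), (8,9)

Maximum flow: 13
Minimum cut: (6,7), (8,9)
Partition: S = [0, 1, 2, 3, 4, 5, 6, 8], T = [7, 9]

Max-flow min-cut theorem verified: both equal 13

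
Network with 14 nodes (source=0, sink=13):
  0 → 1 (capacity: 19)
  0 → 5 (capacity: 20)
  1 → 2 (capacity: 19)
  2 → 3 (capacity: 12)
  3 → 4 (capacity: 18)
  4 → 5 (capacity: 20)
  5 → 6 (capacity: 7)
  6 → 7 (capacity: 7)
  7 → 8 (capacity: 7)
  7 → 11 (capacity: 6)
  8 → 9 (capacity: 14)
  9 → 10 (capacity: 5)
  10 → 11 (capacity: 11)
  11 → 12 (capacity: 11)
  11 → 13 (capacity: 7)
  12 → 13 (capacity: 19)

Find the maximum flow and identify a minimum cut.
Max flow = 7, Min cut edges: (6,7)

Maximum flow: 7
Minimum cut: (6,7)
Partition: S = [0, 1, 2, 3, 4, 5, 6], T = [7, 8, 9, 10, 11, 12, 13]

Max-flow min-cut theorem verified: both equal 7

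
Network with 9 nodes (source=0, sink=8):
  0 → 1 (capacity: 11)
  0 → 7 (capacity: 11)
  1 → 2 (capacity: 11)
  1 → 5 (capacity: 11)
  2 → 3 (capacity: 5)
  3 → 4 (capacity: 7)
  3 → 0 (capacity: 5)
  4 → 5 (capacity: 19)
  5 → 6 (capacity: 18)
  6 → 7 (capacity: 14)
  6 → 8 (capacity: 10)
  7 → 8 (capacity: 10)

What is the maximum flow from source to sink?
Maximum flow = 20

Max flow: 20

Flow assignment:
  0 → 1: 11/11
  0 → 7: 9/11
  1 → 5: 11/11
  5 → 6: 11/18
  6 → 7: 1/14
  6 → 8: 10/10
  7 → 8: 10/10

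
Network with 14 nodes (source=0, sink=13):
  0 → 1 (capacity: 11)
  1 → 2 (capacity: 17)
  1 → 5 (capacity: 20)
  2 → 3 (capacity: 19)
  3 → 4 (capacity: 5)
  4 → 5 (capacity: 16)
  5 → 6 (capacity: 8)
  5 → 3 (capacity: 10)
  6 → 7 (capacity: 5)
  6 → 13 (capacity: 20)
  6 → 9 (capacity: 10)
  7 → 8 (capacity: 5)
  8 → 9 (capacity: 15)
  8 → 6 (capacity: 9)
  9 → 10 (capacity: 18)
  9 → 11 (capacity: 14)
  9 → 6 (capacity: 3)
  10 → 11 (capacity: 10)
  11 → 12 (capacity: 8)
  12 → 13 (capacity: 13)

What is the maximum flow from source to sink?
Maximum flow = 8

Max flow: 8

Flow assignment:
  0 → 1: 8/11
  1 → 5: 8/20
  3 → 4: 3/5
  4 → 5: 3/16
  5 → 6: 8/8
  5 → 3: 3/10
  6 → 13: 8/20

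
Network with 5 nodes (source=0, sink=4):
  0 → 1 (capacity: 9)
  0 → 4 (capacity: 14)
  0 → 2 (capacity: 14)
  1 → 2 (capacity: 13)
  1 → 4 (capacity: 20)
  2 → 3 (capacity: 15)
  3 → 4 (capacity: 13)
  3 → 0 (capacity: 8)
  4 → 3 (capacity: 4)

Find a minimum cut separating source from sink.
Min cut value = 36, edges: (0,1), (0,4), (3,4)

Min cut value: 36
Partition: S = [0, 2, 3], T = [1, 4]
Cut edges: (0,1), (0,4), (3,4)

By max-flow min-cut theorem, max flow = min cut = 36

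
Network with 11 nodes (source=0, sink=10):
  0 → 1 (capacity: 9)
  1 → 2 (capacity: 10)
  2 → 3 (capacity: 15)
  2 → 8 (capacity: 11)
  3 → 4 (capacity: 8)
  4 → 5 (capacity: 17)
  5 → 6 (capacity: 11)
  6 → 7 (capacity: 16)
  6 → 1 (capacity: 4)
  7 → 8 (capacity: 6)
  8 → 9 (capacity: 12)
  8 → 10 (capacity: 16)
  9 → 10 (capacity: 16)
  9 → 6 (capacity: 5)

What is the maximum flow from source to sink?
Maximum flow = 9

Max flow: 9

Flow assignment:
  0 → 1: 9/9
  1 → 2: 9/10
  2 → 8: 9/11
  8 → 10: 9/16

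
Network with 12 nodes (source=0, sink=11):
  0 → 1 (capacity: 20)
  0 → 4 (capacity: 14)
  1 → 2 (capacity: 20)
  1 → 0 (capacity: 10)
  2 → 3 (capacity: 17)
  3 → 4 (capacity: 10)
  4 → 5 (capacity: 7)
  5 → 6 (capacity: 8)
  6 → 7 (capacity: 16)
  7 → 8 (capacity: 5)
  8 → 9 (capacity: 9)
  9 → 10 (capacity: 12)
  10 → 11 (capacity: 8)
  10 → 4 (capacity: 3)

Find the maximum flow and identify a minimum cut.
Max flow = 5, Min cut edges: (7,8)

Maximum flow: 5
Minimum cut: (7,8)
Partition: S = [0, 1, 2, 3, 4, 5, 6, 7], T = [8, 9, 10, 11]

Max-flow min-cut theorem verified: both equal 5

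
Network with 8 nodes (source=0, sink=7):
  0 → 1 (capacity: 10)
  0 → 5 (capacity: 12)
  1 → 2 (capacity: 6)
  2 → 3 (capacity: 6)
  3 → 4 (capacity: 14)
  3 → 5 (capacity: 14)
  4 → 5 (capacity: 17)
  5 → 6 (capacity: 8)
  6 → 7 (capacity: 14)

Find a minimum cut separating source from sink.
Min cut value = 8, edges: (5,6)

Min cut value: 8
Partition: S = [0, 1, 2, 3, 4, 5], T = [6, 7]
Cut edges: (5,6)

By max-flow min-cut theorem, max flow = min cut = 8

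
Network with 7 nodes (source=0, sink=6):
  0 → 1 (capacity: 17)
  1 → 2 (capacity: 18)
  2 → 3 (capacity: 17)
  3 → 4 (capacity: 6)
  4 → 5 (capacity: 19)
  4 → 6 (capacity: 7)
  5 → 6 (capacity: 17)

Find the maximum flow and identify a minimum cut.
Max flow = 6, Min cut edges: (3,4)

Maximum flow: 6
Minimum cut: (3,4)
Partition: S = [0, 1, 2, 3], T = [4, 5, 6]

Max-flow min-cut theorem verified: both equal 6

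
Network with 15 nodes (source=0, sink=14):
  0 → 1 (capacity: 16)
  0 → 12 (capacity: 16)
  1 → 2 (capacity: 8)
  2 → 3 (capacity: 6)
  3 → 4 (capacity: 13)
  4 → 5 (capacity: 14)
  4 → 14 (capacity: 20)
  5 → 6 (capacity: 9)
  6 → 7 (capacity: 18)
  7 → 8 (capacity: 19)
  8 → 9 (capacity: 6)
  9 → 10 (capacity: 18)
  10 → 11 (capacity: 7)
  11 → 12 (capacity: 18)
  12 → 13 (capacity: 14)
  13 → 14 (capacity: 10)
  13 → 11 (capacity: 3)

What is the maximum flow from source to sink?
Maximum flow = 16

Max flow: 16

Flow assignment:
  0 → 1: 6/16
  0 → 12: 10/16
  1 → 2: 6/8
  2 → 3: 6/6
  3 → 4: 6/13
  4 → 14: 6/20
  11 → 12: 3/18
  12 → 13: 13/14
  13 → 14: 10/10
  13 → 11: 3/3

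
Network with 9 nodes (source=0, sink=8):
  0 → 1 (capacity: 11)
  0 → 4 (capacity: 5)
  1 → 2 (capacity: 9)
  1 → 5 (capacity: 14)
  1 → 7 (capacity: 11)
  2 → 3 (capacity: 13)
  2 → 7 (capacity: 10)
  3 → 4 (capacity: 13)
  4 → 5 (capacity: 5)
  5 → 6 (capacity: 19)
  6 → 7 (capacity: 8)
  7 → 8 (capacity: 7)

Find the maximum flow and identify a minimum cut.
Max flow = 7, Min cut edges: (7,8)

Maximum flow: 7
Minimum cut: (7,8)
Partition: S = [0, 1, 2, 3, 4, 5, 6, 7], T = [8]

Max-flow min-cut theorem verified: both equal 7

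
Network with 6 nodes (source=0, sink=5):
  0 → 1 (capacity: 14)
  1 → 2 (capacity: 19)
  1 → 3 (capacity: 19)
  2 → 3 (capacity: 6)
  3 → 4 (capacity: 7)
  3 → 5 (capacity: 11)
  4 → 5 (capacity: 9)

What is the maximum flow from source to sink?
Maximum flow = 14

Max flow: 14

Flow assignment:
  0 → 1: 14/14
  1 → 3: 14/19
  3 → 4: 3/7
  3 → 5: 11/11
  4 → 5: 3/9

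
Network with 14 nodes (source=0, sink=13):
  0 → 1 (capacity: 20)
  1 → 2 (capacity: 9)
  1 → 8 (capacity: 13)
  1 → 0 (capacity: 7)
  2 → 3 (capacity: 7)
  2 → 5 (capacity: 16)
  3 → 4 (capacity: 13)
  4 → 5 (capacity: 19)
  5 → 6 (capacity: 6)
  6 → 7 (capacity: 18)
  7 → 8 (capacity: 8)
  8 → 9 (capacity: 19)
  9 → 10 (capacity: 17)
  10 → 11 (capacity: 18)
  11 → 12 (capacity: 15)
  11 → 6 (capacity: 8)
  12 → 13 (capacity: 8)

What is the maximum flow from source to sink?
Maximum flow = 8

Max flow: 8

Flow assignment:
  0 → 1: 8/20
  1 → 2: 6/9
  1 → 8: 2/13
  2 → 5: 6/16
  5 → 6: 6/6
  6 → 7: 6/18
  7 → 8: 6/8
  8 → 9: 8/19
  9 → 10: 8/17
  10 → 11: 8/18
  11 → 12: 8/15
  12 → 13: 8/8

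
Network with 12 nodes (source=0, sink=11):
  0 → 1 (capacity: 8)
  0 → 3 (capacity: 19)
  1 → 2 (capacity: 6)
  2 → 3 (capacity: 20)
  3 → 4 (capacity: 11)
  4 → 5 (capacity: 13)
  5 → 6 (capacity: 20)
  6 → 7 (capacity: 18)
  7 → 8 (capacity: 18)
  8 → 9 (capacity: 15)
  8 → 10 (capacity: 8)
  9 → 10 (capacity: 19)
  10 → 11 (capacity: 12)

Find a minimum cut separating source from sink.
Min cut value = 11, edges: (3,4)

Min cut value: 11
Partition: S = [0, 1, 2, 3], T = [4, 5, 6, 7, 8, 9, 10, 11]
Cut edges: (3,4)

By max-flow min-cut theorem, max flow = min cut = 11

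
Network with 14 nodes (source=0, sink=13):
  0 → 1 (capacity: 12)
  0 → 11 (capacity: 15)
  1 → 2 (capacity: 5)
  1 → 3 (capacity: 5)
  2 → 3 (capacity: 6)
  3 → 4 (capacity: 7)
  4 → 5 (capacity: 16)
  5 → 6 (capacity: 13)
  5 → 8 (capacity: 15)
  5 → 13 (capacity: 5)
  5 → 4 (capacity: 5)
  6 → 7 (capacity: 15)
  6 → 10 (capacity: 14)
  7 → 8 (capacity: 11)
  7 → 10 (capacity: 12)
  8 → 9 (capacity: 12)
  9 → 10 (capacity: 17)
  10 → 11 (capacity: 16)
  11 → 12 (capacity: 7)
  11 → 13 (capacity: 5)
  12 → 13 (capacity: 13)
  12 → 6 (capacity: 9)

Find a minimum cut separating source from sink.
Min cut value = 17, edges: (5,13), (11,12), (11,13)

Min cut value: 17
Partition: S = [0, 1, 2, 3, 4, 5, 6, 7, 8, 9, 10, 11], T = [12, 13]
Cut edges: (5,13), (11,12), (11,13)

By max-flow min-cut theorem, max flow = min cut = 17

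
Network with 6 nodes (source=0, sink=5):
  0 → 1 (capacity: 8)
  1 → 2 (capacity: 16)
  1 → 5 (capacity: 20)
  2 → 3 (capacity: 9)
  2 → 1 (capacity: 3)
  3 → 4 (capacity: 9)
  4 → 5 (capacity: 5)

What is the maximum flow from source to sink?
Maximum flow = 8

Max flow: 8

Flow assignment:
  0 → 1: 8/8
  1 → 5: 8/20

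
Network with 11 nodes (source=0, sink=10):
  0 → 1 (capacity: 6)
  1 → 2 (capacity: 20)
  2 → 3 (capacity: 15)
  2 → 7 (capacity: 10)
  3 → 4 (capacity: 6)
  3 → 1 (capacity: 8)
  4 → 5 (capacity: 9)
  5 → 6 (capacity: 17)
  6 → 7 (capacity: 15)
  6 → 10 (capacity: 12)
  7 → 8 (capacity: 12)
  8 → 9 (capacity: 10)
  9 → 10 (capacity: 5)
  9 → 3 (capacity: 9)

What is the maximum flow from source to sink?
Maximum flow = 6

Max flow: 6

Flow assignment:
  0 → 1: 6/6
  1 → 2: 6/20
  2 → 3: 1/15
  2 → 7: 5/10
  3 → 4: 1/6
  4 → 5: 1/9
  5 → 6: 1/17
  6 → 10: 1/12
  7 → 8: 5/12
  8 → 9: 5/10
  9 → 10: 5/5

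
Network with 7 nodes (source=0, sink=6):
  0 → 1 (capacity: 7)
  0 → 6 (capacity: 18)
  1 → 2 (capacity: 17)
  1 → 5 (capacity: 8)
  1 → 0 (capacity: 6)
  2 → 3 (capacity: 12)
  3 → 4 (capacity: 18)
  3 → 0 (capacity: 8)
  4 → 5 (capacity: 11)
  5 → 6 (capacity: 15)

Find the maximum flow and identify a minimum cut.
Max flow = 25, Min cut edges: (0,1), (0,6)

Maximum flow: 25
Minimum cut: (0,1), (0,6)
Partition: S = [0], T = [1, 2, 3, 4, 5, 6]

Max-flow min-cut theorem verified: both equal 25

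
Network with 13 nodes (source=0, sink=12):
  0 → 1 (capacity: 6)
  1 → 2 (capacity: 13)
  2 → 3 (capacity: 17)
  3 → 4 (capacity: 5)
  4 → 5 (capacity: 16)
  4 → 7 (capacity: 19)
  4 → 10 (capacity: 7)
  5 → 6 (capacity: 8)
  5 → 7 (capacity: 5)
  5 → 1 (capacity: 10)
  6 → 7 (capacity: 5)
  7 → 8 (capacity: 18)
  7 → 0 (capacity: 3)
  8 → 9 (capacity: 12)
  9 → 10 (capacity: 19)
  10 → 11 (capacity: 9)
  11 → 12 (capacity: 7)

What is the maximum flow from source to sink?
Maximum flow = 5

Max flow: 5

Flow assignment:
  0 → 1: 5/6
  1 → 2: 5/13
  2 → 3: 5/17
  3 → 4: 5/5
  4 → 10: 5/7
  10 → 11: 5/9
  11 → 12: 5/7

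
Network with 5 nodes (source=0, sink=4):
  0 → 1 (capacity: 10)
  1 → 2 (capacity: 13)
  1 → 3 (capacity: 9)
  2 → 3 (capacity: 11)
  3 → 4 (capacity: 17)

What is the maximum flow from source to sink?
Maximum flow = 10

Max flow: 10

Flow assignment:
  0 → 1: 10/10
  1 → 2: 1/13
  1 → 3: 9/9
  2 → 3: 1/11
  3 → 4: 10/17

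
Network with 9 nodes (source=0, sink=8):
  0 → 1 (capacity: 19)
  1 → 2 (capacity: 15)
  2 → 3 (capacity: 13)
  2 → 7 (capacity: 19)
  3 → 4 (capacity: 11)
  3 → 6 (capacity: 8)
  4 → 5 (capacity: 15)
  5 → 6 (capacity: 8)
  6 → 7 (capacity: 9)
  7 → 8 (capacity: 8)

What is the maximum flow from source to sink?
Maximum flow = 8

Max flow: 8

Flow assignment:
  0 → 1: 8/19
  1 → 2: 8/15
  2 → 7: 8/19
  7 → 8: 8/8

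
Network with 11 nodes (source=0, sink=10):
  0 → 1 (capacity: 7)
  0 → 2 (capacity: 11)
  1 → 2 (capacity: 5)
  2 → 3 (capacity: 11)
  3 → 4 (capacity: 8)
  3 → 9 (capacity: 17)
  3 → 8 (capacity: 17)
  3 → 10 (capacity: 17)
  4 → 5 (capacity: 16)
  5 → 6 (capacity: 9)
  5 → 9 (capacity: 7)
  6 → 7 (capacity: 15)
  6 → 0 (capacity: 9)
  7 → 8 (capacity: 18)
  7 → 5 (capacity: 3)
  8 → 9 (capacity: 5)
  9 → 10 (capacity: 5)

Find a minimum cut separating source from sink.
Min cut value = 11, edges: (2,3)

Min cut value: 11
Partition: S = [0, 1, 2], T = [3, 4, 5, 6, 7, 8, 9, 10]
Cut edges: (2,3)

By max-flow min-cut theorem, max flow = min cut = 11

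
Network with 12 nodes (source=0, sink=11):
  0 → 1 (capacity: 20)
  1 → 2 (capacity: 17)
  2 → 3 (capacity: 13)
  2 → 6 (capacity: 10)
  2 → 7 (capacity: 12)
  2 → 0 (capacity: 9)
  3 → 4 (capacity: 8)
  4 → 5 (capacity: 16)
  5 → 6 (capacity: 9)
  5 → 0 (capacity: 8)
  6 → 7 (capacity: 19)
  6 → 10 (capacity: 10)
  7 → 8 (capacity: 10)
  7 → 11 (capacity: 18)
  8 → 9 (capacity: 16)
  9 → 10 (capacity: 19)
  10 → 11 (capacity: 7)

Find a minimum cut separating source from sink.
Min cut value = 17, edges: (1,2)

Min cut value: 17
Partition: S = [0, 1], T = [2, 3, 4, 5, 6, 7, 8, 9, 10, 11]
Cut edges: (1,2)

By max-flow min-cut theorem, max flow = min cut = 17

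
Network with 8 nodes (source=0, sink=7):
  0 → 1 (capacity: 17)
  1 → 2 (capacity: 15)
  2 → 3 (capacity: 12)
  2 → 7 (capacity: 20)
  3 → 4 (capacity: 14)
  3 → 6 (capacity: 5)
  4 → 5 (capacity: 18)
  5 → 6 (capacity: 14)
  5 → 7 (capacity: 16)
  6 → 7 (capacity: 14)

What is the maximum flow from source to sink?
Maximum flow = 15

Max flow: 15

Flow assignment:
  0 → 1: 15/17
  1 → 2: 15/15
  2 → 7: 15/20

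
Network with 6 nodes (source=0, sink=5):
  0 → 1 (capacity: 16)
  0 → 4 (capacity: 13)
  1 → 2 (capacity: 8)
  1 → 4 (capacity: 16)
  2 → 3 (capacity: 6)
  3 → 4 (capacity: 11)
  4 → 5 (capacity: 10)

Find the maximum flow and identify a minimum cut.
Max flow = 10, Min cut edges: (4,5)

Maximum flow: 10
Minimum cut: (4,5)
Partition: S = [0, 1, 2, 3, 4], T = [5]

Max-flow min-cut theorem verified: both equal 10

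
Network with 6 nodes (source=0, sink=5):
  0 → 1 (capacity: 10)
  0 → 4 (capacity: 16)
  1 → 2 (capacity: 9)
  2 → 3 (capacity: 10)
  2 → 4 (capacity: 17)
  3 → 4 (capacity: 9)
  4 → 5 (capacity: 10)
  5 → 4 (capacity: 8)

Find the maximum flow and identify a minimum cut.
Max flow = 10, Min cut edges: (4,5)

Maximum flow: 10
Minimum cut: (4,5)
Partition: S = [0, 1, 2, 3, 4], T = [5]

Max-flow min-cut theorem verified: both equal 10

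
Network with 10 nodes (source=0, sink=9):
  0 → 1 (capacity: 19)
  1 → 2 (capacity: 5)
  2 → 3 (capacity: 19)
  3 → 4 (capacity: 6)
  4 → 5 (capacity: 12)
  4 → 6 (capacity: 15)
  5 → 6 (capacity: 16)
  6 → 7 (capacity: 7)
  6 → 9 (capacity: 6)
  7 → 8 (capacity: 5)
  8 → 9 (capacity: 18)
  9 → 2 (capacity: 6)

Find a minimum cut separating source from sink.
Min cut value = 5, edges: (1,2)

Min cut value: 5
Partition: S = [0, 1], T = [2, 3, 4, 5, 6, 7, 8, 9]
Cut edges: (1,2)

By max-flow min-cut theorem, max flow = min cut = 5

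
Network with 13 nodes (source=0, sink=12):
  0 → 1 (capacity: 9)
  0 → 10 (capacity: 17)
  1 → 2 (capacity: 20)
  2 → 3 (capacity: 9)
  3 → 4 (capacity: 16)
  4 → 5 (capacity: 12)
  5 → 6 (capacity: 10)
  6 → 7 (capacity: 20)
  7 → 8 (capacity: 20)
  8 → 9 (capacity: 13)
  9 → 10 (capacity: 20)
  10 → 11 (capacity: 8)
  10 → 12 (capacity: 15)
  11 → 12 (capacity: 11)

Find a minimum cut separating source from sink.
Min cut value = 23, edges: (10,11), (10,12)

Min cut value: 23
Partition: S = [0, 1, 2, 3, 4, 5, 6, 7, 8, 9, 10], T = [11, 12]
Cut edges: (10,11), (10,12)

By max-flow min-cut theorem, max flow = min cut = 23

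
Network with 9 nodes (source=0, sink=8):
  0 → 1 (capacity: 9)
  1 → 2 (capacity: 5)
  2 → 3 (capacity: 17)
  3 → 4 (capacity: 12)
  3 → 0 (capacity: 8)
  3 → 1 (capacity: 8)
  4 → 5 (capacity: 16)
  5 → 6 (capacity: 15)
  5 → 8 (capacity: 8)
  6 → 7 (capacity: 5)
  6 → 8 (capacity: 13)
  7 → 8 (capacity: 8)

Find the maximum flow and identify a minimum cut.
Max flow = 5, Min cut edges: (1,2)

Maximum flow: 5
Minimum cut: (1,2)
Partition: S = [0, 1], T = [2, 3, 4, 5, 6, 7, 8]

Max-flow min-cut theorem verified: both equal 5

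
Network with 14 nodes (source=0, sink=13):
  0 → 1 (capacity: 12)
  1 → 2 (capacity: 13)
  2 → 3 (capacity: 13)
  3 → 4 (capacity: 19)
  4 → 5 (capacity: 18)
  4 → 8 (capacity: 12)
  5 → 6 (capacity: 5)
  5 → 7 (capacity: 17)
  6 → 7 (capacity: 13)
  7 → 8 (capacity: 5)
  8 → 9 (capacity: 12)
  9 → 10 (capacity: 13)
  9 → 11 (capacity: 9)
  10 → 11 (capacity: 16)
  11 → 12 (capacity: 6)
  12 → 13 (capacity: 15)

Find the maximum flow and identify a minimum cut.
Max flow = 6, Min cut edges: (11,12)

Maximum flow: 6
Minimum cut: (11,12)
Partition: S = [0, 1, 2, 3, 4, 5, 6, 7, 8, 9, 10, 11], T = [12, 13]

Max-flow min-cut theorem verified: both equal 6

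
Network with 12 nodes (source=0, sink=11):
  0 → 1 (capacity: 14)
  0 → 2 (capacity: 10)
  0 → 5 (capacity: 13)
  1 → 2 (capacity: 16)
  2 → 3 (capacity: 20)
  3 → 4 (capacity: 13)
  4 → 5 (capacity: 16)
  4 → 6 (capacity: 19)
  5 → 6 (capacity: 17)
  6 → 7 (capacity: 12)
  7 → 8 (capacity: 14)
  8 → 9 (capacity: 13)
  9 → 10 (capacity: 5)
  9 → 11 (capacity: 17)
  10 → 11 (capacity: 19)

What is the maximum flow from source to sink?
Maximum flow = 12

Max flow: 12

Flow assignment:
  0 → 1: 10/14
  0 → 2: 2/10
  1 → 2: 10/16
  2 → 3: 12/20
  3 → 4: 12/13
  4 → 5: 12/16
  5 → 6: 12/17
  6 → 7: 12/12
  7 → 8: 12/14
  8 → 9: 12/13
  9 → 11: 12/17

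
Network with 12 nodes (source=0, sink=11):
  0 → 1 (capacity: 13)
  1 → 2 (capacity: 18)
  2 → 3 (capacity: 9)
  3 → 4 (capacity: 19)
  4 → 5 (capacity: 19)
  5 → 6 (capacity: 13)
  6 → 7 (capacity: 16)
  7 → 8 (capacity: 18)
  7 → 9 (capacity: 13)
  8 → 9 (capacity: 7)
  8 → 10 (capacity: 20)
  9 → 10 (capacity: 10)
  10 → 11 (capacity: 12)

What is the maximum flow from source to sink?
Maximum flow = 9

Max flow: 9

Flow assignment:
  0 → 1: 9/13
  1 → 2: 9/18
  2 → 3: 9/9
  3 → 4: 9/19
  4 → 5: 9/19
  5 → 6: 9/13
  6 → 7: 9/16
  7 → 8: 9/18
  8 → 10: 9/20
  10 → 11: 9/12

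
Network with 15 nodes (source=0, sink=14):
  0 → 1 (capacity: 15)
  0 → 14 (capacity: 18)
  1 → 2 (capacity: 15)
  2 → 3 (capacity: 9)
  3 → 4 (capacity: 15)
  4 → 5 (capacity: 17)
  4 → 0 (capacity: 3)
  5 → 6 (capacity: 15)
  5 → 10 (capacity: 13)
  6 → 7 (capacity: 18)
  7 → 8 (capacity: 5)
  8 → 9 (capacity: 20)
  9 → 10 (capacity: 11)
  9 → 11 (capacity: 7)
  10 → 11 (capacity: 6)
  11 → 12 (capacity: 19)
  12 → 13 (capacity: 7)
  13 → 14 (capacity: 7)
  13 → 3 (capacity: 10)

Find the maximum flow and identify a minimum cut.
Max flow = 25, Min cut edges: (0,14), (13,14)

Maximum flow: 25
Minimum cut: (0,14), (13,14)
Partition: S = [0, 1, 2, 3, 4, 5, 6, 7, 8, 9, 10, 11, 12, 13], T = [14]

Max-flow min-cut theorem verified: both equal 25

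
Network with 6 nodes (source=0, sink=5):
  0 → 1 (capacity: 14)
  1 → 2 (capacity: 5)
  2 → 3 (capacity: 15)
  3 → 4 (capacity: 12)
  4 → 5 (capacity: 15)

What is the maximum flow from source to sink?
Maximum flow = 5

Max flow: 5

Flow assignment:
  0 → 1: 5/14
  1 → 2: 5/5
  2 → 3: 5/15
  3 → 4: 5/12
  4 → 5: 5/15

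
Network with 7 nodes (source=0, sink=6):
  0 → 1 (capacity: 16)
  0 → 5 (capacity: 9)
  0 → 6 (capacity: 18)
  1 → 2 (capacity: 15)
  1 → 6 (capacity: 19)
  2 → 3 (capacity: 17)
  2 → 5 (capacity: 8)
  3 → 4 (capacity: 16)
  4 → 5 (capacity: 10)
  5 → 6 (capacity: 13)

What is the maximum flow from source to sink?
Maximum flow = 43

Max flow: 43

Flow assignment:
  0 → 1: 16/16
  0 → 5: 9/9
  0 → 6: 18/18
  1 → 6: 16/19
  5 → 6: 9/13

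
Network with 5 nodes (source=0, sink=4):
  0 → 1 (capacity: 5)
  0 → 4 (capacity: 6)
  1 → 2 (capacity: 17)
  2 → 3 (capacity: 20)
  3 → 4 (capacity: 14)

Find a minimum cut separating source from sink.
Min cut value = 11, edges: (0,1), (0,4)

Min cut value: 11
Partition: S = [0], T = [1, 2, 3, 4]
Cut edges: (0,1), (0,4)

By max-flow min-cut theorem, max flow = min cut = 11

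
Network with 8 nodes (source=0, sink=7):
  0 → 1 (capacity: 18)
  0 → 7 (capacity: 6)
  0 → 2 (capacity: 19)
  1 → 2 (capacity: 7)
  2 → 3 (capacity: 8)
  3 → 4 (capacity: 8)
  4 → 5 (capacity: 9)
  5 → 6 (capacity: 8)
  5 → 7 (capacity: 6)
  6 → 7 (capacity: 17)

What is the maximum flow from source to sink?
Maximum flow = 14

Max flow: 14

Flow assignment:
  0 → 1: 7/18
  0 → 7: 6/6
  0 → 2: 1/19
  1 → 2: 7/7
  2 → 3: 8/8
  3 → 4: 8/8
  4 → 5: 8/9
  5 → 6: 2/8
  5 → 7: 6/6
  6 → 7: 2/17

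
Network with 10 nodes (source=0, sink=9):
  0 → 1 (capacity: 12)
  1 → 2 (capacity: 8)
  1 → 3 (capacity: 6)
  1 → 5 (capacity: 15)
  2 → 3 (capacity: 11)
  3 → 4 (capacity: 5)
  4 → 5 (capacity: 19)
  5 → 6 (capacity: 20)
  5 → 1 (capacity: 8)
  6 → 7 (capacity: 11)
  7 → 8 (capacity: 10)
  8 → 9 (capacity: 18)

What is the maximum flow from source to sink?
Maximum flow = 10

Max flow: 10

Flow assignment:
  0 → 1: 10/12
  1 → 5: 10/15
  5 → 6: 10/20
  6 → 7: 10/11
  7 → 8: 10/10
  8 → 9: 10/18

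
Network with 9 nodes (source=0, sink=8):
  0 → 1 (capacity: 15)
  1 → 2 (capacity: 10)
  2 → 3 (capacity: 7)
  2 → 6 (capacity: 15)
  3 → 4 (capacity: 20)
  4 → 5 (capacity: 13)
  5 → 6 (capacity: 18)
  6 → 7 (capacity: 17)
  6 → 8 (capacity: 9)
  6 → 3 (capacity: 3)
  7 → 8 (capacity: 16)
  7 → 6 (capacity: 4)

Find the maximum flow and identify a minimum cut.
Max flow = 10, Min cut edges: (1,2)

Maximum flow: 10
Minimum cut: (1,2)
Partition: S = [0, 1], T = [2, 3, 4, 5, 6, 7, 8]

Max-flow min-cut theorem verified: both equal 10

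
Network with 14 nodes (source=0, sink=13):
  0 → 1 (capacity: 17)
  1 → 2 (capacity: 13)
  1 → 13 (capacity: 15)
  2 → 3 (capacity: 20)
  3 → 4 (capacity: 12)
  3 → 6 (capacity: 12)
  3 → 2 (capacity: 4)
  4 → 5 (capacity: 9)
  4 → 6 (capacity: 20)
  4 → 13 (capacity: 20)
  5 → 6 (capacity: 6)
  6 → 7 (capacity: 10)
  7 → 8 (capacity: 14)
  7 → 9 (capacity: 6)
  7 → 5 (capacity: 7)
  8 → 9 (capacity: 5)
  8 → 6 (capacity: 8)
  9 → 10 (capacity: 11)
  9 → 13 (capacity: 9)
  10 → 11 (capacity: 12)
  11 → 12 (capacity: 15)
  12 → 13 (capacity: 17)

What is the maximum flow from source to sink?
Maximum flow = 17

Max flow: 17

Flow assignment:
  0 → 1: 17/17
  1 → 2: 2/13
  1 → 13: 15/15
  2 → 3: 2/20
  3 → 4: 2/12
  4 → 13: 2/20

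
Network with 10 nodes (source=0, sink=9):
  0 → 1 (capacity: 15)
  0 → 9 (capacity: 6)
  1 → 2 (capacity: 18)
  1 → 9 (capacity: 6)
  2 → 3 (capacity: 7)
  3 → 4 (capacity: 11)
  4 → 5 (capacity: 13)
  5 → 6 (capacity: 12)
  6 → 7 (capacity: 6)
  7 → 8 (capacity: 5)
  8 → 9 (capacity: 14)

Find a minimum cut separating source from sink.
Min cut value = 17, edges: (0,9), (1,9), (7,8)

Min cut value: 17
Partition: S = [0, 1, 2, 3, 4, 5, 6, 7], T = [8, 9]
Cut edges: (0,9), (1,9), (7,8)

By max-flow min-cut theorem, max flow = min cut = 17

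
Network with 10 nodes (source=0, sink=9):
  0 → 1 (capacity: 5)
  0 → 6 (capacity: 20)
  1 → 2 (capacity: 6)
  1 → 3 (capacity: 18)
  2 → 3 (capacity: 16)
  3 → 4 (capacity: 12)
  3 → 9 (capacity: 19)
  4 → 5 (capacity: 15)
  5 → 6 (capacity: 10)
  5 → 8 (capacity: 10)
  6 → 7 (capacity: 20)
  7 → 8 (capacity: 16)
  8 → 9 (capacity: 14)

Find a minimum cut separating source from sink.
Min cut value = 19, edges: (0,1), (8,9)

Min cut value: 19
Partition: S = [0, 4, 5, 6, 7, 8], T = [1, 2, 3, 9]
Cut edges: (0,1), (8,9)

By max-flow min-cut theorem, max flow = min cut = 19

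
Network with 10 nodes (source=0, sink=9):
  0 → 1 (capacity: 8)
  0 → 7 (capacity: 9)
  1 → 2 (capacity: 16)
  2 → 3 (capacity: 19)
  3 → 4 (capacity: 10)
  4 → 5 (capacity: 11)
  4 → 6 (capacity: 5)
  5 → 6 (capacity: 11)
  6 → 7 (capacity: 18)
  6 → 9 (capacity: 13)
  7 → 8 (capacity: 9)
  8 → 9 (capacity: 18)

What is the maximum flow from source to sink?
Maximum flow = 17

Max flow: 17

Flow assignment:
  0 → 1: 8/8
  0 → 7: 9/9
  1 → 2: 8/16
  2 → 3: 8/19
  3 → 4: 8/10
  4 → 5: 3/11
  4 → 6: 5/5
  5 → 6: 3/11
  6 → 9: 8/13
  7 → 8: 9/9
  8 → 9: 9/18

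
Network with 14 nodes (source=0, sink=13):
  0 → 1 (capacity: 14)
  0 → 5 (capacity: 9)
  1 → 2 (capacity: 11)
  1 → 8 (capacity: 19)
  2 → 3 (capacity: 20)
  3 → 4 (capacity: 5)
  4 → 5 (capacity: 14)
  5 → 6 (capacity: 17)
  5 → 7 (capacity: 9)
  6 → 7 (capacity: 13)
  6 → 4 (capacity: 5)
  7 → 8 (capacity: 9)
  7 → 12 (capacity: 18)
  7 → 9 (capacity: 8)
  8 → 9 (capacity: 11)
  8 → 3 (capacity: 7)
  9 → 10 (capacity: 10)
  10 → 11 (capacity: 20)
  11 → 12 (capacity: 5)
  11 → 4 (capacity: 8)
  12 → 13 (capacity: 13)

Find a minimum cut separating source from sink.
Min cut value = 13, edges: (12,13)

Min cut value: 13
Partition: S = [0, 1, 2, 3, 4, 5, 6, 7, 8, 9, 10, 11, 12], T = [13]
Cut edges: (12,13)

By max-flow min-cut theorem, max flow = min cut = 13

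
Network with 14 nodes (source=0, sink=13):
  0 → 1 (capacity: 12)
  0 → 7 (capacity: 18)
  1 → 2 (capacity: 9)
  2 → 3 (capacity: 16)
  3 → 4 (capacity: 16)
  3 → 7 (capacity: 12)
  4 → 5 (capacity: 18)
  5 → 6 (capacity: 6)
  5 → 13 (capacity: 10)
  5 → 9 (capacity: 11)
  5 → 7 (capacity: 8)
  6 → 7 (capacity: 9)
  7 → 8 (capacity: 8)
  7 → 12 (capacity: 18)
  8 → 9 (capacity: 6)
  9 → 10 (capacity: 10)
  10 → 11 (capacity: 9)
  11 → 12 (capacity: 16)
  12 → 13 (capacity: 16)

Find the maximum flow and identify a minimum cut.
Max flow = 25, Min cut edges: (1,2), (12,13)

Maximum flow: 25
Minimum cut: (1,2), (12,13)
Partition: S = [0, 1, 6, 7, 8, 9, 10, 11, 12], T = [2, 3, 4, 5, 13]

Max-flow min-cut theorem verified: both equal 25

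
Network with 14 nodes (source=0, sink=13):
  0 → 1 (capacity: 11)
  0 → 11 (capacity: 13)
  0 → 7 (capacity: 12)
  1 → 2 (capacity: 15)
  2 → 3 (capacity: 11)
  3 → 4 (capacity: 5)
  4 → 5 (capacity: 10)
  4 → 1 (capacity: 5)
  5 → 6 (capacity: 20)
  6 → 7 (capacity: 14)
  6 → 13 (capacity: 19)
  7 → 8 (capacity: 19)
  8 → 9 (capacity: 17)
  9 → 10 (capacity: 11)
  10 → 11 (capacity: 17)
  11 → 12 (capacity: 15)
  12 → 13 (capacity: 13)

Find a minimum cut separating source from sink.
Min cut value = 18, edges: (3,4), (12,13)

Min cut value: 18
Partition: S = [0, 1, 2, 3, 7, 8, 9, 10, 11, 12], T = [4, 5, 6, 13]
Cut edges: (3,4), (12,13)

By max-flow min-cut theorem, max flow = min cut = 18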